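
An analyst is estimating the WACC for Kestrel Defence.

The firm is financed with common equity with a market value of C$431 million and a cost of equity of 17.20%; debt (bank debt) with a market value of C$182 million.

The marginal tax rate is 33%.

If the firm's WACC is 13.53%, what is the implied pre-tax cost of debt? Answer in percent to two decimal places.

7.22%

Total capital V = 431 + 182 = 613.
Equity weight = 431/613 = 0.7031.
Bank debt weight = 182/613 = 0.2969.
Equity contribution = 0.7031 × 17.2% = 12.0933%.
Remaining for debt = 13.53% − 12.0933% = 1.4367%.
Rd × (1 − 33%) × 0.2969 = 1.4367%  ⇒  Rd = 7.2223%.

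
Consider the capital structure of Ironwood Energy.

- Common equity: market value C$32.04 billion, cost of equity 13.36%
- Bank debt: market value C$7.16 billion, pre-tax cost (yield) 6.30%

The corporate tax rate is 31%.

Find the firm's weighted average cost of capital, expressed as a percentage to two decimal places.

Total capital V = 32.04 + 7.16 = 39.2.
Equity: weight = 32.04/39.2 = 0.8173; cost = 13.36%.
Bank debt: weight = 7.16/39.2 = 0.1827; after-tax cost = 6.3% × (1 − 31%) = 4.3470%.
WACC = 0.8173 × 13.3600% + 0.1827 × 4.3470% = 11.7137%.

11.71%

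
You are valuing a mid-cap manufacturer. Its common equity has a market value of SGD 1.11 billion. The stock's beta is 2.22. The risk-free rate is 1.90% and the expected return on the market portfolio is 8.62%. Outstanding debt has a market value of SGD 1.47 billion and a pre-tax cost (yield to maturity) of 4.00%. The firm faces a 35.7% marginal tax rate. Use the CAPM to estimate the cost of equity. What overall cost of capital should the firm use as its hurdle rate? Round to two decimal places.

8.70%

Market risk premium = 8.62% − 1.9% = 6.72%.
Cost of equity via CAPM: Re = 1.9% + 2.22 × 6.72% = 16.8184%.
Total capital V = 1.11 + 1.47 = 2.58.
Equity: weight = 1.11/2.58 = 0.4302; cost = 16.8184%.
Debt: weight = 1.47/2.58 = 0.5698; after-tax cost = 4% × (1 − 35.7%) = 2.5720%.
WACC = 0.4302 × 16.8184% + 0.5698 × 2.5720% = 8.7013%.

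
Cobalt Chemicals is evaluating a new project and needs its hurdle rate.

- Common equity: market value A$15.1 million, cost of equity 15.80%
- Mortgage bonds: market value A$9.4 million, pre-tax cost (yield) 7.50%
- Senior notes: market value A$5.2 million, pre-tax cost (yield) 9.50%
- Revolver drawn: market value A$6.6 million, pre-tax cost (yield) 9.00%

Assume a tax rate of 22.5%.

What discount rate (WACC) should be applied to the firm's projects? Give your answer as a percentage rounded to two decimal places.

Total capital V = 15.1 + 9.4 + 5.2 + 6.6 = 36.3.
Equity: weight = 15.1/36.3 = 0.4160; cost = 15.8%.
Mortgage bonds: weight = 9.4/36.3 = 0.2590; after-tax cost = 7.5% × (1 − 22.5%) = 5.8125%.
Senior notes: weight = 5.2/36.3 = 0.1433; after-tax cost = 9.5% × (1 − 22.5%) = 7.3625%.
Revolver drawn: weight = 6.6/36.3 = 0.1818; after-tax cost = 9% × (1 − 22.5%) = 6.9750%.
WACC = 0.4160 × 15.8000% + 0.2590 × 5.8125% + 0.1433 × 7.3625% + 0.1818 × 6.9750% = 10.4005%.

10.40%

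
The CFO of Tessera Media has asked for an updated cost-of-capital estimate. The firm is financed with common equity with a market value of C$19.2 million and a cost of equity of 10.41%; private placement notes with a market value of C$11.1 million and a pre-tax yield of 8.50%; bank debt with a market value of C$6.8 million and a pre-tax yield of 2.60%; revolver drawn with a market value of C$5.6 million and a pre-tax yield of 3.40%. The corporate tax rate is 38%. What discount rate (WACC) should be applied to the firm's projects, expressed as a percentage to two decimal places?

6.58%

Total capital V = 19.2 + 11.1 + 6.8 + 5.6 = 42.7.
Equity: weight = 19.2/42.7 = 0.4496; cost = 10.41%.
Private placement notes: weight = 11.1/42.7 = 0.2600; after-tax cost = 8.5% × (1 − 38%) = 5.2700%.
Bank debt: weight = 6.8/42.7 = 0.1593; after-tax cost = 2.6% × (1 − 38%) = 1.6120%.
Revolver drawn: weight = 5.6/42.7 = 0.1311; after-tax cost = 3.4% × (1 − 38%) = 2.1080%.
WACC = 0.4496 × 10.4100% + 0.2600 × 5.2700% + 0.1593 × 1.6120% + 0.1311 × 2.1080% = 6.5840%.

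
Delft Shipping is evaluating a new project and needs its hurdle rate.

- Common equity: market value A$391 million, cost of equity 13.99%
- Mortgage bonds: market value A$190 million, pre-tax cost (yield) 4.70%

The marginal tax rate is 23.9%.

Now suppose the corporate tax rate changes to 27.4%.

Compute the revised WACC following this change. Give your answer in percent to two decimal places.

After the change:
Total capital V = 391 + 190 = 581.
Equity: weight = 391/581 = 0.6730; cost = 13.99%.
Mortgage bonds: weight = 190/581 = 0.3270; after-tax cost = 4.7% × (1 − 27.4%) = 3.4122%.
WACC = 0.6730 × 13.9900% + 0.3270 × 3.4122% = 10.5308%.

10.53%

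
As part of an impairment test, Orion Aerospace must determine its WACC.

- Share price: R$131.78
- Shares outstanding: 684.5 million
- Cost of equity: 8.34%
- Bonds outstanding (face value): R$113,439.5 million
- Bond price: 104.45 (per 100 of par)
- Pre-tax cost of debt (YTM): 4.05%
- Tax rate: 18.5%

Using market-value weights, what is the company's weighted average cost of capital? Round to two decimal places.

Market value of equity E = 131.78 × 684.5m = 90203.41m. Market value of debt D = 113439.5m × 104.45/100 = 118487.55775m.
Total capital V = 90203.41 + 118487.55775 = 208690.96775.
Equity: weight = 90203.41/208690.96775 = 0.4322; cost = 8.34%.
Bonds outstanding: weight = 118487.55775/208690.96775 = 0.5678; after-tax cost = 4.05% × (1 − 18.5%) = 3.3007%.
WACC = 0.4322 × 8.3400% + 0.5678 × 3.3007% = 5.4789%.

5.48%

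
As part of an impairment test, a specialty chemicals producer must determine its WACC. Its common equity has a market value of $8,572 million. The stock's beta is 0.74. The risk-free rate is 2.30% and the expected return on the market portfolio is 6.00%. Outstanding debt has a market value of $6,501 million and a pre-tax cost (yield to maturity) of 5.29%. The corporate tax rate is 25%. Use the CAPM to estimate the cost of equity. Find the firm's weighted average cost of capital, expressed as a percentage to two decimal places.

Market risk premium = 6.0% − 2.3% = 3.7%.
Cost of equity via CAPM: Re = 2.3% + 0.74 × 3.7% = 5.0380%.
Total capital V = 8572 + 6501 = 15073.
Equity: weight = 8572/15073 = 0.5687; cost = 5.038%.
Debt: weight = 6501/15073 = 0.4313; after-tax cost = 5.29% × (1 − 25%) = 3.9675%.
WACC = 0.5687 × 5.0380% + 0.4313 × 3.9675% = 4.5763%.

4.58%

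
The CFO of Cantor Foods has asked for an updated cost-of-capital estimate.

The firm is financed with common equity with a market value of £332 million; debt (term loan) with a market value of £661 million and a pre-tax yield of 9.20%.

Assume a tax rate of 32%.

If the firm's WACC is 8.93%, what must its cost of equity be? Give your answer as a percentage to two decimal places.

14.25%

Total capital V = 332 + 661 = 993.
Equity weight = 332/993 = 0.3343.
Term loan weight = 661/993 = 0.6657.
Debt contribution = 0.6657 × 9.2% × (1 − 32%) = 4.1644%.
Required equity contribution = 8.93% − 4.1644% = 4.7656%.
Re = 4.7656% / 0.3343 = 14.2538%.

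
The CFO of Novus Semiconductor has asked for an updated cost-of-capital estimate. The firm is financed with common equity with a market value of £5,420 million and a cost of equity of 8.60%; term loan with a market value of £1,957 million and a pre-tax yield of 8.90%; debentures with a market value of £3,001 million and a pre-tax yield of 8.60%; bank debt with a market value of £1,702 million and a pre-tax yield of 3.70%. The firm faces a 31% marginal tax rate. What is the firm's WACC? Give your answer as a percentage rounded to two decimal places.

6.69%

Total capital V = 5420 + 1957 + 3001 + 1702 = 12080.
Equity: weight = 5420/12080 = 0.4487; cost = 8.6%.
Term loan: weight = 1957/12080 = 0.1620; after-tax cost = 8.9% × (1 − 31%) = 6.1410%.
Debentures: weight = 3001/12080 = 0.2484; after-tax cost = 8.6% × (1 − 31%) = 5.9340%.
Bank debt: weight = 1702/12080 = 0.1409; after-tax cost = 3.7% × (1 − 31%) = 2.5530%.
WACC = 0.4487 × 8.6000% + 0.1620 × 6.1410% + 0.2484 × 5.9340% + 0.1409 × 2.5530% = 6.6873%.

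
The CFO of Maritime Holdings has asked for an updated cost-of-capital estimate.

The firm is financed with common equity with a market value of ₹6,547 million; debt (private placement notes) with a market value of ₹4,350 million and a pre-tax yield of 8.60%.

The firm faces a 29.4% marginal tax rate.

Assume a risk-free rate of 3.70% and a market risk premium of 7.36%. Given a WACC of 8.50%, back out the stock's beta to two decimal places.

Total capital V = 6547 + 4350 = 10897.
Equity weight = 6547/10897 = 0.6008.
Private placement notes weight = 4350/10897 = 0.3992.
Debt contribution = 0.3992 × 8.6% × (1 − 29.4%) = 2.4237%.
Required equity contribution = 8.5% − 2.4237% = 6.0763%  ⇒  Re = 10.1135%.
CAPM: 10.1135% = 3.7% + β × 7.36%  ⇒  β = 0.8714.

0.87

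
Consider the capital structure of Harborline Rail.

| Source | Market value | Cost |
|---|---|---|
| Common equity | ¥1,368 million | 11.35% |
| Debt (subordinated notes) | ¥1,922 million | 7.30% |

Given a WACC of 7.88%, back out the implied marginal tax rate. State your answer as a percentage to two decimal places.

25.89%

Total capital V = 1368 + 1922 = 3290.
Equity weight = 1368/3290 = 0.4158.
Subordinated notes weight = 1922/3290 = 0.5842.
Equity contribution = 0.4158 × 11.35% = 4.7194%.
Debt contribution must be 7.88% − 4.7194% = 3.1606%.
0.5842 × 7.3% × (1 − T) = 3.1606%  ⇒  (1 − T) = 0.7411.
T = 25.8877%.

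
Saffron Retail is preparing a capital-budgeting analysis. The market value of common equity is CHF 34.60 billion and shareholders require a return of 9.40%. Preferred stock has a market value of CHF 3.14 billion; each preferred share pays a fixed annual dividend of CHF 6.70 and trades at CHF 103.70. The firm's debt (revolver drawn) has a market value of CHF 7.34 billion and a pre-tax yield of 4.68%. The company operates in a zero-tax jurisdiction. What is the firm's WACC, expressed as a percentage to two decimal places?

8.43%

Cost of preferred: Rp = 6.7 / 103.7 = 6.4609%.
Total capital V = 34.6 + 3.14 + 7.34 = 45.08.
Equity: weight = 34.6/45.08 = 0.7675; cost = 9.4%.
Preferred: weight = 3.14/45.08 = 0.0697; cost = 6.4609%.
Revolver drawn: weight = 7.34/45.08 = 0.1628; after-tax cost = 4.68% × (1 − 0%) = 4.6800%.
WACC = 0.7675 × 9.4000% + 0.0697 × 6.4609% + 0.1628 × 4.6800% = 8.4268%.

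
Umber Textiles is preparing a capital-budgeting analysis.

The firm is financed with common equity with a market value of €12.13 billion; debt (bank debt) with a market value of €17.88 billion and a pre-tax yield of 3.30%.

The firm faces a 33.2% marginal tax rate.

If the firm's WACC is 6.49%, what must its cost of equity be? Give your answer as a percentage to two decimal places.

12.81%

Total capital V = 12.13 + 17.88 = 30.01.
Equity weight = 12.13/30.01 = 0.4042.
Bank debt weight = 17.88/30.01 = 0.5958.
Debt contribution = 0.5958 × 3.3% × (1 − 33.2%) = 1.3134%.
Required equity contribution = 6.49% − 1.3134% = 5.1766%.
Re = 5.1766% / 0.4042 = 12.8071%.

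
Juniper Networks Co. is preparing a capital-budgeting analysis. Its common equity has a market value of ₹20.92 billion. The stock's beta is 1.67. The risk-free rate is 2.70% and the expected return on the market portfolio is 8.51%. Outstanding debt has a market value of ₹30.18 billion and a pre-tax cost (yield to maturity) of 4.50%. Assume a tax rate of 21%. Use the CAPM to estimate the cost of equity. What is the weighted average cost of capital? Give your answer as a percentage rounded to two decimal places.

Market risk premium = 8.51% − 2.7% = 5.81%.
Cost of equity via CAPM: Re = 2.7% + 1.67 × 5.81% = 12.4027%.
Total capital V = 20.92 + 30.18 = 51.1.
Equity: weight = 20.92/51.1 = 0.4094; cost = 12.4027%.
Debt: weight = 30.18/51.1 = 0.5906; after-tax cost = 4.5% × (1 − 21%) = 3.5550%.
WACC = 0.4094 × 12.4027% + 0.5906 × 3.5550% = 7.1772%.

7.18%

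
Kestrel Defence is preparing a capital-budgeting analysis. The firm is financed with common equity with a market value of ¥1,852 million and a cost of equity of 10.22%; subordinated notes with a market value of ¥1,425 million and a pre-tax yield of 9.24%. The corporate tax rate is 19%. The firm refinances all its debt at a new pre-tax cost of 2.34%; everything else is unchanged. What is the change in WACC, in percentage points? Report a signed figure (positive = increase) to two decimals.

Current WACC:
Total capital V = 1852 + 1425 = 3277.
Equity: weight = 1852/3277 = 0.5652; cost = 10.22%.
Subordinated notes: weight = 1425/3277 = 0.4348; after-tax cost = 9.24% × (1 − 19%) = 7.4844%.
WACC = 0.5652 × 10.2200% + 0.4348 × 7.4844% = 9.0304%.
After the change:
Total capital V = 1852 + 1425 = 3277.
Equity: weight = 1852/3277 = 0.5652; cost = 10.22%.
Subordinated notes: weight = 1425/3277 = 0.4348; after-tax cost = 2.34% × (1 − 19%) = 1.8954%.
WACC = 0.5652 × 10.2200% + 0.4348 × 1.8954% = 6.6001%.
Change in WACC = 6.6001% − 9.0304% = -2.4304 pp.

-2.43 pp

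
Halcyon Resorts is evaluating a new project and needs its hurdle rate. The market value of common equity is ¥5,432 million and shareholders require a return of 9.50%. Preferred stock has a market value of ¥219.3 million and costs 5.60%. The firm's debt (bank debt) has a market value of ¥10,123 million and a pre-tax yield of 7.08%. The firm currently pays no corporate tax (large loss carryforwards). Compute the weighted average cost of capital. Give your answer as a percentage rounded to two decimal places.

7.89%

Total capital V = 5432 + 219.3 + 10123 = 15774.3.
Equity: weight = 5432/15774.3 = 0.3444; cost = 9.5%.
Preferred: weight = 219.3/15774.3 = 0.0139; cost = 5.6%.
Bank debt: weight = 10123/15774.3 = 0.6417; after-tax cost = 7.08% × (1 − 0%) = 7.0800%.
WACC = 0.3444 × 9.5000% + 0.0139 × 5.6000% + 0.6417 × 7.0800% = 7.8928%.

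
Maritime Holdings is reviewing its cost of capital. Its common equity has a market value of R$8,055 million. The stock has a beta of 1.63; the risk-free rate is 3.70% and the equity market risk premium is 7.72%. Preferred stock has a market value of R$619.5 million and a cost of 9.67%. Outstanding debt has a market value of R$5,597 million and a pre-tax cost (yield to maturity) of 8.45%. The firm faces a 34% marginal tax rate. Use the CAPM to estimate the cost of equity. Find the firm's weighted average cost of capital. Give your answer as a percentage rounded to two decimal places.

Cost of equity via CAPM: Re = 3.7% + 1.63 × 7.72% = 16.2836%.
Total capital V = 8055 + 619.5 + 5597 = 14271.5.
Equity: weight = 8055/14271.5 = 0.5644; cost = 16.2836%.
Preferred: weight = 619.5/14271.5 = 0.0434; cost = 9.67%.
Debt: weight = 5597/14271.5 = 0.3922; after-tax cost = 8.45% × (1 − 34%) = 5.5770%.
WACC = 0.5644 × 16.2836% + 0.0434 × 9.6700% + 0.3922 × 5.5770% = 11.7976%.

11.80%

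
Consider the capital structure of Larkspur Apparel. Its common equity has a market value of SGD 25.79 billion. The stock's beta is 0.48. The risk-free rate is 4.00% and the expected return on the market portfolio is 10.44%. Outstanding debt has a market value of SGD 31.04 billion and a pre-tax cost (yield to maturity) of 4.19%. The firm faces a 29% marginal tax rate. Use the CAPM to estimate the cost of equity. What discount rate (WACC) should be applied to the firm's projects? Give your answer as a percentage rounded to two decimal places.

Market risk premium = 10.44% − 4.0% = 6.44%.
Cost of equity via CAPM: Re = 4.0% + 0.48 × 6.44% = 7.0912%.
Total capital V = 25.79 + 31.04 = 56.83.
Equity: weight = 25.79/56.83 = 0.4538; cost = 7.0912%.
Debt: weight = 31.04/56.83 = 0.5462; after-tax cost = 4.19% × (1 − 29%) = 2.9749%.
WACC = 0.4538 × 7.0912% + 0.5462 × 2.9749% = 4.8429%.

4.84%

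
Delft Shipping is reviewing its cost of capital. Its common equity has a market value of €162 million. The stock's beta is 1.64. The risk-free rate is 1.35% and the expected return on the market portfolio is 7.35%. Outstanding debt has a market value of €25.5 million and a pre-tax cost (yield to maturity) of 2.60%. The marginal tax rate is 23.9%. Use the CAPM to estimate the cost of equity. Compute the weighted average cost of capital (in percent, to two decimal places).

9.94%

Market risk premium = 7.35% − 1.35% = 6.0%.
Cost of equity via CAPM: Re = 1.35% + 1.64 × 6.0% = 11.1900%.
Total capital V = 162 + 25.5 = 187.5.
Equity: weight = 162/187.5 = 0.8640; cost = 11.19%.
Debt: weight = 25.5/187.5 = 0.1360; after-tax cost = 2.6% × (1 − 23.9%) = 1.9786%.
WACC = 0.8640 × 11.1900% + 0.1360 × 1.9786% = 9.9372%.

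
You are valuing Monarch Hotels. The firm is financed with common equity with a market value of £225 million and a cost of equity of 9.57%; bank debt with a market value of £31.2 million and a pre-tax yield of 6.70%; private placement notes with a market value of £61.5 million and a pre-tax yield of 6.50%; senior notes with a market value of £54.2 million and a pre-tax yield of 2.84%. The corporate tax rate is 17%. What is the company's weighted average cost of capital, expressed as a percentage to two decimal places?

Total capital V = 225 + 31.2 + 61.5 + 54.2 = 371.9.
Equity: weight = 225/371.9 = 0.6050; cost = 9.57%.
Bank debt: weight = 31.2/371.9 = 0.0839; after-tax cost = 6.7% × (1 − 17%) = 5.5610%.
Private placement notes: weight = 61.5/371.9 = 0.1654; after-tax cost = 6.5% × (1 − 17%) = 5.3950%.
Senior notes: weight = 54.2/371.9 = 0.1457; after-tax cost = 2.84% × (1 − 17%) = 2.3572%.
WACC = 0.6050 × 9.5700% + 0.0839 × 5.5610% + 0.1654 × 5.3950% + 0.1457 × 2.3572% = 7.4921%.

7.49%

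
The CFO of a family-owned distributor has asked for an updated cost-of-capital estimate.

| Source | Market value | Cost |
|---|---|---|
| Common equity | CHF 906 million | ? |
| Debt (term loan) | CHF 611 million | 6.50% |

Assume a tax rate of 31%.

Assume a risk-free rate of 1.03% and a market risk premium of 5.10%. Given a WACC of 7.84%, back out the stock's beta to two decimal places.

1.78

Total capital V = 906 + 611 = 1517.
Equity weight = 906/1517 = 0.5972.
Term loan weight = 611/1517 = 0.4028.
Debt contribution = 0.4028 × 6.5% × (1 − 31%) = 1.8064%.
Required equity contribution = 7.84% − 1.8064% = 6.0336%  ⇒  Re = 10.1026%.
CAPM: 10.1026% = 1.03% + β × 5.1%  ⇒  β = 1.7789.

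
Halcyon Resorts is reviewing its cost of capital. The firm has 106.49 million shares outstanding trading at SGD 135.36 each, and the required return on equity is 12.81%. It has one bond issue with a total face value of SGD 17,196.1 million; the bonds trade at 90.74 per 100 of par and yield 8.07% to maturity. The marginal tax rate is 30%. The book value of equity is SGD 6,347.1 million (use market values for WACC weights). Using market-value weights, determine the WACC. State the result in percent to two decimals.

Market value of equity E = 135.36 × 106.49m = 14414.4864m. Market value of debt D = 17196.1m × 90.74/100 = 15603.74114m.
Total capital V = 14414.4864 + 15603.74114 = 30018.22754.
Equity: weight = 14414.4864/30018.22754 = 0.4802; cost = 12.81%.
Bonds outstanding: weight = 15603.74114/30018.22754 = 0.5198; after-tax cost = 8.07% × (1 − 30%) = 5.6490%.
WACC = 0.4802 × 12.8100% + 0.5198 × 5.6490% = 9.0876%.

9.09%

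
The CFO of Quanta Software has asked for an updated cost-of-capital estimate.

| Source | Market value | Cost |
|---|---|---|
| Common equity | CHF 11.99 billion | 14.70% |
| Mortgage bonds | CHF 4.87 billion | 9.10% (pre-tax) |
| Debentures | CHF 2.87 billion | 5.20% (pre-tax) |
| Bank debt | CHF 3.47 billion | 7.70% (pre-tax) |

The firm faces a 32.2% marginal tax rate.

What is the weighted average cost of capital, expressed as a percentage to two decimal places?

Total capital V = 11.99 + 4.87 + 2.87 + 3.47 = 23.2.
Equity: weight = 11.99/23.2 = 0.5168; cost = 14.7%.
Mortgage bonds: weight = 4.87/23.2 = 0.2099; after-tax cost = 9.1% × (1 − 32.2%) = 6.1698%.
Debentures: weight = 2.87/23.2 = 0.1237; after-tax cost = 5.2% × (1 − 32.2%) = 3.5256%.
Bank debt: weight = 3.47/23.2 = 0.1496; after-tax cost = 7.7% × (1 − 32.2%) = 5.2206%.
WACC = 0.5168 × 14.7000% + 0.2099 × 6.1698% + 0.1237 × 3.5256% + 0.1496 × 5.2206% = 10.1092%.

10.11%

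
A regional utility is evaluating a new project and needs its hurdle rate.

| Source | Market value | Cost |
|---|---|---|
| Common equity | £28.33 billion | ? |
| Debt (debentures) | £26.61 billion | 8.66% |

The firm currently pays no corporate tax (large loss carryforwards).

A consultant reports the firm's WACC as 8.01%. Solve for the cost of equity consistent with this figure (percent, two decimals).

Total capital V = 28.33 + 26.61 = 54.94.
Equity weight = 28.33/54.94 = 0.5157.
Debentures weight = 26.61/54.94 = 0.4843.
Debt contribution = 0.4843 × 8.66% × (1 − 0%) = 4.1944%.
Required equity contribution = 8.01% − 4.1944% = 3.8156%.
Re = 3.8156% / 0.5157 = 7.3995%.

7.40%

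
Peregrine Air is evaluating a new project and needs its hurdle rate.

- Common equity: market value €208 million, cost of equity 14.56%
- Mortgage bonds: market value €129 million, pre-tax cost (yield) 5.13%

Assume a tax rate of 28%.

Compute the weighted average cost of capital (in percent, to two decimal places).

10.40%

Total capital V = 208 + 129 = 337.
Equity: weight = 208/337 = 0.6172; cost = 14.56%.
Mortgage bonds: weight = 129/337 = 0.3828; after-tax cost = 5.13% × (1 − 28%) = 3.6936%.
WACC = 0.6172 × 14.5600% + 0.3828 × 3.6936% = 10.4005%.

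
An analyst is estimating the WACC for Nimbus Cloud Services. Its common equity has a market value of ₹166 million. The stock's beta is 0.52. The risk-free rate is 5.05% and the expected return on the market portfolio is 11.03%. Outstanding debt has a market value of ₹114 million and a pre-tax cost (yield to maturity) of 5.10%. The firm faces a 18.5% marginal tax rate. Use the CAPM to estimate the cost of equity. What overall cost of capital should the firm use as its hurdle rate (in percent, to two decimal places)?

6.53%

Market risk premium = 11.03% − 5.05% = 5.98%.
Cost of equity via CAPM: Re = 5.05% + 0.52 × 5.98% = 8.1596%.
Total capital V = 166 + 114 = 280.
Equity: weight = 166/280 = 0.5929; cost = 8.1596%.
Debt: weight = 114/280 = 0.4071; after-tax cost = 5.1% × (1 − 18.5%) = 4.1565%.
WACC = 0.5929 × 8.1596% + 0.4071 × 4.1565% = 6.5298%.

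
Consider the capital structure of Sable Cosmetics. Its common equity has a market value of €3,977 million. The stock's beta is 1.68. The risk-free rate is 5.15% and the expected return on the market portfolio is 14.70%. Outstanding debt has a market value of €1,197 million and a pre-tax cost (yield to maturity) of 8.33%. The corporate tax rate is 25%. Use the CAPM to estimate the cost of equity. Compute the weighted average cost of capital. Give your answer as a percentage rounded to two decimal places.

Market risk premium = 14.7% − 5.15% = 9.55%.
Cost of equity via CAPM: Re = 5.15% + 1.68 × 9.55% = 21.1940%.
Total capital V = 3977 + 1197 = 5174.
Equity: weight = 3977/5174 = 0.7687; cost = 21.194%.
Debt: weight = 1197/5174 = 0.2313; after-tax cost = 8.33% × (1 − 25%) = 6.2475%.
WACC = 0.7687 × 21.1940% + 0.2313 × 6.2475% = 17.7361%.

17.74%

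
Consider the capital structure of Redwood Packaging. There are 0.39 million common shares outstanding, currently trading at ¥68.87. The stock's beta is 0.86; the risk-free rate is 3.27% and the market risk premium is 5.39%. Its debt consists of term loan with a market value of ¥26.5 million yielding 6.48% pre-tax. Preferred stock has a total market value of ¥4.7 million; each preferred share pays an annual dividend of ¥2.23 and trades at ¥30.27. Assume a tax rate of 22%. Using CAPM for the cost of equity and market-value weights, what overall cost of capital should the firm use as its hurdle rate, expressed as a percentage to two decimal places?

Cost of equity via CAPM: Re = 3.27% + 0.86 × 5.39% = 7.9054%.
Cost of preferred: Rp = 2.23 / 30.27 = 7.3670%.
Market value of equity E = 68.87 × 0.39m = 26.8593m.
Total capital V = 26.8593 + 4.7 + 26.5 = 58.0593.
Equity: weight = 26.8593/58.0593 = 0.4626; cost = 7.9054%.
Preferred: weight = 4.7/58.0593 = 0.0810; cost = 7.367%.
Term loan: weight = 26.5/58.0593 = 0.4564; after-tax cost = 6.48% × (1 − 22%) = 5.0544%.
WACC = 0.4626 × 7.9054% + 0.0810 × 7.3670% + 0.4564 × 5.0544% = 6.5605%.

6.56%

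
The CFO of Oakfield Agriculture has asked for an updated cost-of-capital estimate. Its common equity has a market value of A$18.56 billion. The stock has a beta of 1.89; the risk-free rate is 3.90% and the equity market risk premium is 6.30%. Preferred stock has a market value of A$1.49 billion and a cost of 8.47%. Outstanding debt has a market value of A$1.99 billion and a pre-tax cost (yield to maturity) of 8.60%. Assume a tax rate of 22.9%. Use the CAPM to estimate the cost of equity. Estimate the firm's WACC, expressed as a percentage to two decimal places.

14.48%

Cost of equity via CAPM: Re = 3.9% + 1.89 × 6.3% = 15.8070%.
Total capital V = 18.56 + 1.49 + 1.99 = 22.04.
Equity: weight = 18.56/22.04 = 0.8421; cost = 15.807%.
Preferred: weight = 1.49/22.04 = 0.0676; cost = 8.47%.
Debt: weight = 1.99/22.04 = 0.0903; after-tax cost = 8.6% × (1 − 22.9%) = 6.6306%.
WACC = 0.8421 × 15.8070% + 0.0676 × 8.4700% + 0.0903 × 6.6306% = 14.4824%.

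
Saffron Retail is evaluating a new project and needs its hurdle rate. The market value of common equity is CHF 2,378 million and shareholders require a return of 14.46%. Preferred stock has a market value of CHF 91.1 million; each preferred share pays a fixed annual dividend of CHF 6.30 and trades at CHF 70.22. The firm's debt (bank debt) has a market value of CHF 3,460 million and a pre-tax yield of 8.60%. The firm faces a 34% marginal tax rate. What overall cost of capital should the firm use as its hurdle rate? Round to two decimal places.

9.25%

Cost of preferred: Rp = 6.3 / 70.22 = 8.9718%.
Total capital V = 2378 + 91.1 + 3460 = 5929.1.
Equity: weight = 2378/5929.1 = 0.4011; cost = 14.46%.
Preferred: weight = 91.1/5929.1 = 0.0154; cost = 8.9718%.
Bank debt: weight = 3460/5929.1 = 0.5836; after-tax cost = 8.6% × (1 − 34%) = 5.6760%.
WACC = 0.4011 × 14.4600% + 0.0154 × 8.9718% + 0.5836 × 5.6760% = 9.2497%.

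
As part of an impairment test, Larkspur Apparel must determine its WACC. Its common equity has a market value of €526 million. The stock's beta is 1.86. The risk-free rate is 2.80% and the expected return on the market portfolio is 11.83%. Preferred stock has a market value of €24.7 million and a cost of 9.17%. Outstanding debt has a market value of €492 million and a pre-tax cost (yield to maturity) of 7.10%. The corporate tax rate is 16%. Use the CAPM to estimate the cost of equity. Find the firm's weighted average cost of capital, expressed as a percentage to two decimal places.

12.92%

Market risk premium = 11.83% − 2.8% = 9.03%.
Cost of equity via CAPM: Re = 2.8% + 1.86 × 9.03% = 19.5958%.
Total capital V = 526 + 24.7 + 492 = 1042.7.
Equity: weight = 526/1042.7 = 0.5045; cost = 19.5958%.
Preferred: weight = 24.7/1042.7 = 0.0237; cost = 9.17%.
Debt: weight = 492/1042.7 = 0.4719; after-tax cost = 7.1% × (1 − 16%) = 5.9640%.
WACC = 0.5045 × 19.5958% + 0.0237 × 9.1700% + 0.4719 × 5.9640% = 12.9166%.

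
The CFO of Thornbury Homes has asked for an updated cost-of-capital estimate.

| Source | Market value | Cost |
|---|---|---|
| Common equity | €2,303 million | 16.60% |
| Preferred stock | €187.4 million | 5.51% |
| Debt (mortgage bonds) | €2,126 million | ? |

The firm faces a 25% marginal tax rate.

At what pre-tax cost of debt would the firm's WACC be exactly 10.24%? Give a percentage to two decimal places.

5.02%

Total capital V = 2303 + 187.4 + 2126 = 4616.4.
Equity weight = 2303/4616.4 = 0.4989.
Preferred weight = 187.4/4616.4 = 0.0406.
Mortgage bonds weight = 2126/4616.4 = 0.4605.
Equity contribution = 0.4989 × 16.6% = 8.2813%.
Preferred contribution = 0.0406 × 5.51% = 0.2237%.
Remaining for debt = 10.24% − 8.5050% = 1.7350%.
Rd × (1 − 25%) × 0.4605 = 1.7350%  ⇒  Rd = 5.0232%.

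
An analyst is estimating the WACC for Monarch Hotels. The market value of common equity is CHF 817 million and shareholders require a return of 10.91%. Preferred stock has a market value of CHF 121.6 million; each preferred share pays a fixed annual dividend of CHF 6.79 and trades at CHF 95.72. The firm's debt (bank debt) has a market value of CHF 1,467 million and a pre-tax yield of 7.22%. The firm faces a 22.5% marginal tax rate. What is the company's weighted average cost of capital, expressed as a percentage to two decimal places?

7.48%

Cost of preferred: Rp = 6.79 / 95.72 = 7.0936%.
Total capital V = 817 + 121.6 + 1467 = 2405.6.
Equity: weight = 817/2405.6 = 0.3396; cost = 10.91%.
Preferred: weight = 121.6/2405.6 = 0.0505; cost = 7.0936%.
Bank debt: weight = 1467/2405.6 = 0.6098; after-tax cost = 7.22% × (1 − 22.5%) = 5.5955%.
WACC = 0.3396 × 10.9100% + 0.0505 × 7.0936% + 0.6098 × 5.5955% = 7.4762%.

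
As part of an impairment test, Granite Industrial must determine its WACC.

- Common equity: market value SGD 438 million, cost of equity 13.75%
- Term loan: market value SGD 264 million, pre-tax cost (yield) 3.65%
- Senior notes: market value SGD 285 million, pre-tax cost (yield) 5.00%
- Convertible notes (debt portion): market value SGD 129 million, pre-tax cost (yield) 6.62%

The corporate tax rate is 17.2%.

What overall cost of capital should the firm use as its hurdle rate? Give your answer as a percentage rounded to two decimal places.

7.80%

Total capital V = 438 + 264 + 285 + 129 = 1116.
Equity: weight = 438/1116 = 0.3925; cost = 13.75%.
Term loan: weight = 264/1116 = 0.2366; after-tax cost = 3.65% × (1 − 17.2%) = 3.0222%.
Senior notes: weight = 285/1116 = 0.2554; after-tax cost = 5% × (1 − 17.2%) = 4.1400%.
Convertible notes (debt portion): weight = 129/1116 = 0.1156; after-tax cost = 6.62% × (1 − 17.2%) = 5.4814%.
WACC = 0.3925 × 13.7500% + 0.2366 × 3.0222% + 0.2554 × 4.1400% + 0.1156 × 5.4814% = 7.8023%.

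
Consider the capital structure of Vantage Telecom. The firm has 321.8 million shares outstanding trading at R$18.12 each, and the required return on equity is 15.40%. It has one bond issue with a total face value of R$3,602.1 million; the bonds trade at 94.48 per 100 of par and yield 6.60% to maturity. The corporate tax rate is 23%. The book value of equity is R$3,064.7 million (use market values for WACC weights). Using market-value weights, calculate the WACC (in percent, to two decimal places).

11.60%

Market value of equity E = 18.12 × 321.8m = 5831.016m. Market value of debt D = 3602.1m × 94.48/100 = 3403.26408m.
Total capital V = 5831.016 + 3403.26408 = 9234.28008.
Equity: weight = 5831.016/9234.28008 = 0.6315; cost = 15.4%.
Bonds outstanding: weight = 3403.26408/9234.28008 = 0.3685; after-tax cost = 6.6% × (1 − 23%) = 5.0820%.
WACC = 0.6315 × 15.4000% + 0.3685 × 5.0820% = 11.5973%.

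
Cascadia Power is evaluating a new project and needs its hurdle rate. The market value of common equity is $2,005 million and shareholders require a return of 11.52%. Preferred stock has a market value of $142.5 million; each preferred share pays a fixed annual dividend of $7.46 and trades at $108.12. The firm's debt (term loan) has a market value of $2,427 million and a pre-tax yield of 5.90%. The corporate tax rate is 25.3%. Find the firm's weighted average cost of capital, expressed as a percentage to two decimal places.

Cost of preferred: Rp = 7.46 / 108.12 = 6.8997%.
Total capital V = 2005 + 142.5 + 2427 = 4574.5.
Equity: weight = 2005/4574.5 = 0.4383; cost = 11.52%.
Preferred: weight = 142.5/4574.5 = 0.0312; cost = 6.8997%.
Term loan: weight = 2427/4574.5 = 0.5305; after-tax cost = 5.9% × (1 − 25.3%) = 4.4073%.
WACC = 0.4383 × 11.5200% + 0.0312 × 6.8997% + 0.5305 × 4.4073% = 7.6024%.

7.60%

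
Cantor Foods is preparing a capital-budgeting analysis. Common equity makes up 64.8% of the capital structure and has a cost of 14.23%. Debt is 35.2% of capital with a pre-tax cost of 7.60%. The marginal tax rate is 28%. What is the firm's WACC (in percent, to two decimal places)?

11.15%

After-tax cost of debt = 7.6% × (1 − 28%) = 5.4720%.
WACC = 0.648 × 14.2300% + 0.352 × 5.4720% = 11.1472%.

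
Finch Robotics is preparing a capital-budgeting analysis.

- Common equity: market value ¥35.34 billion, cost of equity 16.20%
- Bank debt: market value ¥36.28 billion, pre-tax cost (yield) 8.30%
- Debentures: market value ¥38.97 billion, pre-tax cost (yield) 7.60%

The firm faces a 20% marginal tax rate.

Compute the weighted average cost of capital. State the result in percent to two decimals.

9.50%

Total capital V = 35.34 + 36.28 + 38.97 = 110.59.
Equity: weight = 35.34/110.59 = 0.3196; cost = 16.2%.
Bank debt: weight = 36.28/110.59 = 0.3281; after-tax cost = 8.3% × (1 − 20%) = 6.6400%.
Debentures: weight = 38.97/110.59 = 0.3524; after-tax cost = 7.6% × (1 − 20%) = 6.0800%.
WACC = 0.3196 × 16.2000% + 0.3281 × 6.6400% + 0.3524 × 6.0800% = 9.4976%.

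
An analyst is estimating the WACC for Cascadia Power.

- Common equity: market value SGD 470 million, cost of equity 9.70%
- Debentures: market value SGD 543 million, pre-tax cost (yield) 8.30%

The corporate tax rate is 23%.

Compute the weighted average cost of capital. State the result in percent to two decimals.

Total capital V = 470 + 543 = 1013.
Equity: weight = 470/1013 = 0.4640; cost = 9.7%.
Debentures: weight = 543/1013 = 0.5360; after-tax cost = 8.3% × (1 − 23%) = 6.3910%.
WACC = 0.4640 × 9.7000% + 0.5360 × 6.3910% = 7.9263%.

7.93%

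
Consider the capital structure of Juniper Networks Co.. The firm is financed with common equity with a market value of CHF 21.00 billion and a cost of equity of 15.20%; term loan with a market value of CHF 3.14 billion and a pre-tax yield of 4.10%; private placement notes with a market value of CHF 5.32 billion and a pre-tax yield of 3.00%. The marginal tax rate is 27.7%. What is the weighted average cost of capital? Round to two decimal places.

Total capital V = 21 + 3.14 + 5.32 = 29.46.
Equity: weight = 21/29.46 = 0.7128; cost = 15.2%.
Term loan: weight = 3.14/29.46 = 0.1066; after-tax cost = 4.1% × (1 − 27.7%) = 2.9643%.
Private placement notes: weight = 5.32/29.46 = 0.1806; after-tax cost = 3% × (1 − 27.7%) = 2.1690%.
WACC = 0.7128 × 15.2000% + 0.1066 × 2.9643% + 0.1806 × 2.1690% = 11.5427%.

11.54%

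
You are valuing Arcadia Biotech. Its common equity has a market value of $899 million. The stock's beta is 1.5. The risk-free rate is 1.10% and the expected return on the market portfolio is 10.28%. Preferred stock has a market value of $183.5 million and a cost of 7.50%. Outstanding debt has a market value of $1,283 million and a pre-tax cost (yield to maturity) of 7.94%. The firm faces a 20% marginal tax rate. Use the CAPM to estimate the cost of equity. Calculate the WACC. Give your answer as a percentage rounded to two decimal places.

9.68%

Market risk premium = 10.28% − 1.1% = 9.18%.
Cost of equity via CAPM: Re = 1.1% + 1.5 × 9.18% = 14.8700%.
Total capital V = 899 + 183.5 + 1283 = 2365.5.
Equity: weight = 899/2365.5 = 0.3800; cost = 14.87%.
Preferred: weight = 183.5/2365.5 = 0.0776; cost = 7.5%.
Debt: weight = 1283/2365.5 = 0.5424; after-tax cost = 7.94% × (1 − 20%) = 6.3520%.
WACC = 0.3800 × 14.8700% + 0.0776 × 7.5000% + 0.5424 × 6.3520% = 9.6783%.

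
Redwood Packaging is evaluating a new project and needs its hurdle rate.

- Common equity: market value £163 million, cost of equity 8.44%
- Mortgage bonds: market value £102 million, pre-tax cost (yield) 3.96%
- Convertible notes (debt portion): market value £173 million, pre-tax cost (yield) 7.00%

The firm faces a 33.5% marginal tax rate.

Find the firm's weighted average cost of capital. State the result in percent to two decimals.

5.59%

Total capital V = 163 + 102 + 173 = 438.
Equity: weight = 163/438 = 0.3721; cost = 8.44%.
Mortgage bonds: weight = 102/438 = 0.2329; after-tax cost = 3.96% × (1 − 33.5%) = 2.6334%.
Convertible notes (debt portion): weight = 173/438 = 0.3950; after-tax cost = 7% × (1 − 33.5%) = 4.6550%.
WACC = 0.3721 × 8.4400% + 0.2329 × 2.6334% + 0.3950 × 4.6550% = 5.5928%.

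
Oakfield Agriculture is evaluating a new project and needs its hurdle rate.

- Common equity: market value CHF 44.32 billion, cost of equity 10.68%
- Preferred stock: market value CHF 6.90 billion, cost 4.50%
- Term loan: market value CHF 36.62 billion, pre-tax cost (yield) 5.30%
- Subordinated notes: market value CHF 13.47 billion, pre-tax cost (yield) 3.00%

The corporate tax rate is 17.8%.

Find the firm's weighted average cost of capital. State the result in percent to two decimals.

6.88%

Total capital V = 44.32 + 6.9 + 36.62 + 13.47 = 101.31.
Equity: weight = 44.32/101.31 = 0.4375; cost = 10.68%.
Preferred: weight = 6.9/101.31 = 0.0681; cost = 4.5%.
Term loan: weight = 36.62/101.31 = 0.3615; after-tax cost = 5.3% × (1 − 17.8%) = 4.3566%.
Subordinated notes: weight = 13.47/101.31 = 0.1330; after-tax cost = 3% × (1 − 17.8%) = 2.4660%.
WACC = 0.4375 × 10.6800% + 0.0681 × 4.5000% + 0.3615 × 4.3566% + 0.1330 × 2.4660% = 6.8813%.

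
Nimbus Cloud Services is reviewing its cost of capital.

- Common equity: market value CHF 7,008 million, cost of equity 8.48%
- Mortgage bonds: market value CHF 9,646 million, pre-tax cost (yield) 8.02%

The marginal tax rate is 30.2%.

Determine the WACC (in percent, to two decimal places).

Total capital V = 7008 + 9646 = 16654.
Equity: weight = 7008/16654 = 0.4208; cost = 8.48%.
Mortgage bonds: weight = 9646/16654 = 0.5792; after-tax cost = 8.02% × (1 − 30.2%) = 5.5980%.
WACC = 0.4208 × 8.4800% + 0.5792 × 5.5980% = 6.8107%.

6.81%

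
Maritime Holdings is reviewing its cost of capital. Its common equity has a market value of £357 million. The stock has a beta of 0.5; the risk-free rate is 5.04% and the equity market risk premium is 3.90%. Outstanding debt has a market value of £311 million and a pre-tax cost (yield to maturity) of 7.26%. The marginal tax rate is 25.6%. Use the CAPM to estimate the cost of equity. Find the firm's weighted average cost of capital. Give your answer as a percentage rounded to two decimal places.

6.25%

Cost of equity via CAPM: Re = 5.04% + 0.5 × 3.9% = 6.9900%.
Total capital V = 357 + 311 = 668.
Equity: weight = 357/668 = 0.5344; cost = 6.99%.
Debt: weight = 311/668 = 0.4656; after-tax cost = 7.26% × (1 − 25.6%) = 5.4014%.
WACC = 0.5344 × 6.9900% + 0.4656 × 5.4014% = 6.2504%.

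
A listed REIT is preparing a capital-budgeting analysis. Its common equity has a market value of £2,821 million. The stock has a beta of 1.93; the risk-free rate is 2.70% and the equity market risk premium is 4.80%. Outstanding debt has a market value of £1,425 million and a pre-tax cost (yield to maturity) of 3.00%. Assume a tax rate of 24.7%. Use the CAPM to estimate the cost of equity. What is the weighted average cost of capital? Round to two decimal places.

8.71%

Cost of equity via CAPM: Re = 2.7% + 1.93 × 4.8% = 11.9640%.
Total capital V = 2821 + 1425 = 4246.
Equity: weight = 2821/4246 = 0.6644; cost = 11.964%.
Debt: weight = 1425/4246 = 0.3356; after-tax cost = 3% × (1 − 24.7%) = 2.2590%.
WACC = 0.6644 × 11.9640% + 0.3356 × 2.2590% = 8.7069%.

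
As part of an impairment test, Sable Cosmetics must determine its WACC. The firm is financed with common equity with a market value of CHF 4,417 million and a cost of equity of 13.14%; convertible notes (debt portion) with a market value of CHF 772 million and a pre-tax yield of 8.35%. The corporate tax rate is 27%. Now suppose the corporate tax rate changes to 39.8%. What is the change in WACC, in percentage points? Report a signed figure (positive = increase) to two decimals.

-0.16 pp

Current WACC:
Total capital V = 4417 + 772 = 5189.
Equity: weight = 4417/5189 = 0.8512; cost = 13.14%.
Convertible notes (debt portion): weight = 772/5189 = 0.1488; after-tax cost = 8.35% × (1 − 27%) = 6.0955%.
WACC = 0.8512 × 13.1400% + 0.1488 × 6.0955% = 12.0919%.
After the change:
Total capital V = 4417 + 772 = 5189.
Equity: weight = 4417/5189 = 0.8512; cost = 13.14%.
Convertible notes (debt portion): weight = 772/5189 = 0.1488; after-tax cost = 8.35% × (1 − 39.8%) = 5.0267%.
WACC = 0.8512 × 13.1400% + 0.1488 × 5.0267% = 11.9329%.
Change in WACC = 11.9329% − 12.0919% = -0.1590 pp.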